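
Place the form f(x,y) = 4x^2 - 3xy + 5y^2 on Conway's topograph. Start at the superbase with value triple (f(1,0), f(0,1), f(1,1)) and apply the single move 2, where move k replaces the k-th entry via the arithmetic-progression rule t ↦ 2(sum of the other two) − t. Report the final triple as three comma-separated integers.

start (4,5,6) = (f(1,0),f(0,1),f(1,1))
replace slot 2: 2·(4+6) − 5 = 15 → (4,15,6)

4,15,6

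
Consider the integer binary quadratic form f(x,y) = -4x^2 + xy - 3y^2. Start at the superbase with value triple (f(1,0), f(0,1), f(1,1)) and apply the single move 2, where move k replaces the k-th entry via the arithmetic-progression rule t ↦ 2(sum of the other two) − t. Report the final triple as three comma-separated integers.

start (-4,-3,-6) = (f(1,0),f(0,1),f(1,1))
replace slot 2: 2·((-4)+(-6)) − (-3) = -17 → (-4,-17,-6)

-4,-17,-6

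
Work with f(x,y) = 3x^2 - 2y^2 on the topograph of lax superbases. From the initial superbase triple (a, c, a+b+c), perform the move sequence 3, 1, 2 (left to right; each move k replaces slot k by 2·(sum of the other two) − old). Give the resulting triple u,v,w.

start (3,-2,1) = (f(1,0),f(0,1),f(1,1))
replace slot 3: 2·(3+(-2)) − 1 = 1 → (3,-2,1)
replace slot 1: 2·((-2)+1) − 3 = -5 → (-5,-2,1)
replace slot 2: 2·((-5)+1) − (-2) = -6 → (-5,-6,1)

-5,-6,1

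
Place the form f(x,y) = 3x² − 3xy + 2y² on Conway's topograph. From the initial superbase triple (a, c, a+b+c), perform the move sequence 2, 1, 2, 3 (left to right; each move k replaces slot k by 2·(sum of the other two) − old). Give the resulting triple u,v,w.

start (3,2,2) = (f(1,0),f(0,1),f(1,1))
replace slot 2: 2·(3+2) − 2 = 8 → (3,8,2)
replace slot 1: 2·(8+2) − 3 = 17 → (17,8,2)
replace slot 2: 2·(17+2) − 8 = 30 → (17,30,2)
replace slot 3: 2·(17+30) − 2 = 92 → (17,30,92)

17,30,92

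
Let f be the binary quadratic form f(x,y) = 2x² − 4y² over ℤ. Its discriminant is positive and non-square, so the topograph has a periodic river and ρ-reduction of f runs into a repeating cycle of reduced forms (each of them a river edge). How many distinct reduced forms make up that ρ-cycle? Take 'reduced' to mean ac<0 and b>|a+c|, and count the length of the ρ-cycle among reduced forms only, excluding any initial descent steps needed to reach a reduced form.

D = 32, ⌊√D⌋ = 5
descent: ρ → (-4,0,2)
descent: ρ → (2,4,-2)  [lands on river]
river: ρ → (-2,4,2)
ρ-cycle length = 2 (tail of 2 descent steps not counted)

2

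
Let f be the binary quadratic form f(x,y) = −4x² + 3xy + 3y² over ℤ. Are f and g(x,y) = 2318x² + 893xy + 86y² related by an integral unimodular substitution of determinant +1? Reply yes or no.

D₁ = 57, D₂ = 57
river cycle of f (length 6): (3, 3, -4), (-4, 5, 2), (2, 7, -1), (-1, 7, 2), (2, 5, -4), (-4, 3, 3)
river cycle of g (length 6): (3, 3, -4), (-4, 5, 2), (2, 7, -1), (-1, 7, 2), (2, 5, -4), (-4, 3, 3)
cycles coincide ⇒ equivalent

yes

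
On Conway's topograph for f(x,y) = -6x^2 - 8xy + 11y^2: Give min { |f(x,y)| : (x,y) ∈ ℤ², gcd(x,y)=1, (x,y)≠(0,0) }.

descent: ρ → (11,8,-6)  [lands on river]
river: ρ → (-6,16,3)
river: ρ → (3,14,-11)
river: ρ → (-11,8,6)
river: ρ → (6,16,-3)
river: ρ → (-3,14,11)
closes: descent 1, river 6
min |a| on river = 3

3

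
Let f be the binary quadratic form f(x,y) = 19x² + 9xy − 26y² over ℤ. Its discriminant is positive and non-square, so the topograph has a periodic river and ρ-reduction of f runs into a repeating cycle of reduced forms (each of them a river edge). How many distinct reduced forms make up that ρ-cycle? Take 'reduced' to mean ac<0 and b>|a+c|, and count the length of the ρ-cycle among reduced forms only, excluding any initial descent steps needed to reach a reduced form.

D = 2057, ⌊√D⌋ = 45
river: ρ → (-26,43,2)
river: ρ → (2,45,-4)
river: ρ → (-4,43,13)
river: ρ → (13,35,-16)
river: ρ → (-16,29,19)
river: ρ → (19,9,-26)
ρ-cycle length = 6 (tail of 0 descent steps not counted)

6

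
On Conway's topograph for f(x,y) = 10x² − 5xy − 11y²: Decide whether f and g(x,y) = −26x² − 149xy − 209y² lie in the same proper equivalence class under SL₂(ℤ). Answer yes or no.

D₁ = 465, D₂ = 465
river cycle of f (length 10): (-11, 5, 10), (10, 15, -6), (-6, 21, 1), (1, 21, -6), (-6, 15, 10), (10, 5, -11), (-11, 17, 4), (4, 15, -15), (-15, 15, 4), (4, 17, -11)
river cycle of g (length 10): (4, 17, -11), (-11, 5, 10), (10, 15, -6), (-6, 21, 1), (1, 21, -6), (-6, 15, 10), (10, 5, -11), (-11, 17, 4), (4, 15, -15), (-15, 15, 4)
cycles coincide ⇒ equivalent

yes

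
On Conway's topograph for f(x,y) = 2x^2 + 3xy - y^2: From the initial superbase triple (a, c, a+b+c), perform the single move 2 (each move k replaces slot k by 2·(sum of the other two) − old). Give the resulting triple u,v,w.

start (2,-1,4) = (f(1,0),f(0,1),f(1,1))
replace slot 2: 2·(2+4) − (-1) = 13 → (2,13,4)

2,13,4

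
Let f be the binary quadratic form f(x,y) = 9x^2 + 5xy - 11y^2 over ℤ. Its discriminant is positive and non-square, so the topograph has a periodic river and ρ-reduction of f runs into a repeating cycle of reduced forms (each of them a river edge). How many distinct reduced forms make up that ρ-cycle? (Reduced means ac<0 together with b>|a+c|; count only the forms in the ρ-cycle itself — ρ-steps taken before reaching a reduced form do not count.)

D = 421, ⌊√D⌋ = 20
river: ρ → (-11,17,3)
river: ρ → (3,19,-5)
river: ρ → (-5,11,15)
river: ρ → (15,19,-1)
river: ρ → (-1,19,15)
river: ρ → (15,11,-5)
river: ρ → (-5,19,3)
river: ρ → (3,17,-11)
river: ρ → (-11,5,9)
river: ρ → (9,13,-7)
river: ρ → (-7,15,7)
river: ρ → (7,13,-9)
river: ρ → (-9,5,11)
river: ρ → (11,17,-3)
river: ρ → (-3,19,5)
river: ρ → (5,11,-15)
river: ρ → (-15,19,1)
river: ρ → (1,19,-15)
river: ρ → (-15,11,5)
river: ρ → (5,19,-3)
river: ρ → (-3,17,11)
river: ρ → (11,5,-9)
river: ρ → (-9,13,7)
river: ρ → (7,15,-7)
river: ρ → (-7,13,9)
river: ρ → (9,5,-11)
ρ-cycle length = 26 (tail of 0 descent steps not counted)

26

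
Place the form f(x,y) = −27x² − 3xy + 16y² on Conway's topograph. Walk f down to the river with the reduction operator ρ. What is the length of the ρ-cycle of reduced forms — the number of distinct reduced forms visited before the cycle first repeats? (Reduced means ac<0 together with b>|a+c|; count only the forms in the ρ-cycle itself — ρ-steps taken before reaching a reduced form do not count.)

D = 1737, ⌊√D⌋ = 41
descent: ρ → (16,35,-8)  [lands on river]
river: ρ → (-8,29,28)
river: ρ → (28,27,-9)
river: ρ → (-9,27,28)
river: ρ → (28,29,-8)
river: ρ → (-8,35,16)
river: ρ → (16,29,-14)
river: ρ → (-14,27,18)
river: ρ → (18,9,-23)
river: ρ → (-23,37,4)
river: ρ → (4,35,-32)
river: ρ → (-32,29,7)
river: ρ → (7,41,-2)
river: ρ → (-2,39,27)
river: ρ → (27,15,-14)
river: ρ → (-14,41,1)
river: ρ → (1,41,-14)
river: ρ → (-14,15,27)
river: ρ → (27,39,-2)
river: ρ → (-2,41,7)
river: ρ → (7,29,-32)
river: ρ → (-32,35,4)
river: ρ → (4,37,-23)
river: ρ → (-23,9,18)
river: ρ → (18,27,-14)
river: ρ → (-14,29,16)
ρ-cycle length = 26 (tail of 1 descent step not counted)

26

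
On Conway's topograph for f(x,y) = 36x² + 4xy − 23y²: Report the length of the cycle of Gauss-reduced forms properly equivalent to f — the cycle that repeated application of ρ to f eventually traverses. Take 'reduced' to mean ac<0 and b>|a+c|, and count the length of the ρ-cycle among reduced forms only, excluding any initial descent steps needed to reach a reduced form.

D = 3328, ⌊√D⌋ = 57
descent: ρ → (-23,42,17)  [lands on river]
river: ρ → (17,26,-39)
river: ρ → (-39,52,4)
river: ρ → (4,52,-39)
river: ρ → (-39,26,17)
river: ρ → (17,42,-23)
river: ρ → (-23,50,9)
river: ρ → (9,40,-48)
river: ρ → (-48,56,1)
river: ρ → (1,56,-48)
river: ρ → (-48,40,9)
river: ρ → (9,50,-23)
ρ-cycle length = 12 (tail of 1 descent step not counted)

12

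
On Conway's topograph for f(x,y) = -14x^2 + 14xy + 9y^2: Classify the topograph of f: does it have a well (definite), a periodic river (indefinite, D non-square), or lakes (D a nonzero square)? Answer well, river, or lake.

D = b²−4ac = 14² − 4·(-14)·9 = 700
D > 0 non-square ⇒ indefinite ⇒ periodic river

river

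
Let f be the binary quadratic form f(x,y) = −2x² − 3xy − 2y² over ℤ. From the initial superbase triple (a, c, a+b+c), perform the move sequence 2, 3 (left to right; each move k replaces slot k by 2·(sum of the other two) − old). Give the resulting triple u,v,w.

start (-2,-2,-7) = (f(1,0),f(0,1),f(1,1))
replace slot 2: 2·((-2)+(-7)) − (-2) = -16 → (-2,-16,-7)
replace slot 3: 2·((-2)+(-16)) − (-7) = -29 → (-2,-16,-29)

-2,-16,-29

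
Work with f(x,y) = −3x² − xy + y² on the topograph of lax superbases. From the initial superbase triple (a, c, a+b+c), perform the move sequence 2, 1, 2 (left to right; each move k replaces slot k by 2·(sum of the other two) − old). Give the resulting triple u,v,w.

start (-3,1,-3) = (f(1,0),f(0,1),f(1,1))
replace slot 2: 2·((-3)+(-3)) − 1 = -13 → (-3,-13,-3)
replace slot 1: 2·((-13)+(-3)) − (-3) = -29 → (-29,-13,-3)
replace slot 2: 2·((-29)+(-3)) − (-13) = -51 → (-29,-51,-3)

-29,-51,-3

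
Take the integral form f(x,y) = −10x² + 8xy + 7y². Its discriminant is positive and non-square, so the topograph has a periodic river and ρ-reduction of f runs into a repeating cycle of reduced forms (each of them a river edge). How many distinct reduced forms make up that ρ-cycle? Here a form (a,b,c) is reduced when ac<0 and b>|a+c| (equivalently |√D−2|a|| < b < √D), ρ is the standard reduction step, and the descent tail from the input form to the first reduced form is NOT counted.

D = 344, ⌊√D⌋ = 18
river: ρ → (7,6,-11)
river: ρ → (-11,16,2)
river: ρ → (2,16,-11)
river: ρ → (-11,6,7)
river: ρ → (7,8,-10)
river: ρ → (-10,12,5)
river: ρ → (5,18,-1)
river: ρ → (-1,18,5)
river: ρ → (5,12,-10)
river: ρ → (-10,8,7)
ρ-cycle length = 10 (tail of 0 descent steps not counted)

10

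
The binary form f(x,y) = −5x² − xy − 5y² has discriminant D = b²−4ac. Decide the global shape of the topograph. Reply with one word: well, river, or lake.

D = b²−4ac = (-1)² − 4·(-5)·(-5) = -99
D < 0 ⇒ definite ⇒ every region one sign ⇒ single well

well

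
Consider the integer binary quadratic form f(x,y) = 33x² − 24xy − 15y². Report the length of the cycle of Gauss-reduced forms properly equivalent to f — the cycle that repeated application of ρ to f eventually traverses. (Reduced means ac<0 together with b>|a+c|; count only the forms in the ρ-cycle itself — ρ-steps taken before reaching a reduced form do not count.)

D = 2556, ⌊√D⌋ = 50
descent: ρ → (-15,24,33)  [lands on river]
river: ρ → (33,42,-6)
river: ρ → (-6,42,33)
river: ρ → (33,24,-15)
river: ρ → (-15,36,21)
river: ρ → (21,48,-3)
river: ρ → (-3,48,21)
river: ρ → (21,36,-15)
ρ-cycle length = 8 (tail of 1 descent step not counted)

8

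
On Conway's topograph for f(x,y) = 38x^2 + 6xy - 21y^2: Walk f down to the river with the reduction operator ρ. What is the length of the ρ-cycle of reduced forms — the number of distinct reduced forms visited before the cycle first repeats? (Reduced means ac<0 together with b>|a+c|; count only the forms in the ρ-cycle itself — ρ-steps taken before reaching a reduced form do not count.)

D = 3228, ⌊√D⌋ = 56
descent: ρ → (-21,36,23)  [lands on river]
river: ρ → (23,56,-1)
river: ρ → (-1,56,23)
river: ρ → (23,36,-21)
river: ρ → (-21,48,11)
river: ρ → (11,40,-37)
river: ρ → (-37,34,14)
river: ρ → (14,50,-13)
river: ρ → (-13,54,6)
river: ρ → (6,54,-13)
river: ρ → (-13,50,14)
river: ρ → (14,34,-37)
river: ρ → (-37,40,11)
river: ρ → (11,48,-21)
ρ-cycle length = 14 (tail of 1 descent step not counted)

14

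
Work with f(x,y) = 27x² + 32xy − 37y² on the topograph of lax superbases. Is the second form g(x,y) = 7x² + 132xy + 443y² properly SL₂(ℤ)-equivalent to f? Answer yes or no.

D₁ = 5020, D₂ = 5020
river cycle of f (length 28): (-37, 42, 22), (22, 46, -33), (-33, 20, 35), (35, 50, -18), (-18, 58, 23), (23, 34, -42), (-42, 50, 15), (15, 70, -2), (-2, 70, 15), (15, 50, -42), … (18 more)
river cycle of g (length 28): (7, 62, -42), (-42, 22, 27), (27, 32, -37), (-37, 42, 22), (22, 46, -33), (-33, 20, 35), (35, 50, -18), (-18, 58, 23), (23, 34, -42), (-42, 50, 15), … (18 more)
cycles coincide ⇒ equivalent

yes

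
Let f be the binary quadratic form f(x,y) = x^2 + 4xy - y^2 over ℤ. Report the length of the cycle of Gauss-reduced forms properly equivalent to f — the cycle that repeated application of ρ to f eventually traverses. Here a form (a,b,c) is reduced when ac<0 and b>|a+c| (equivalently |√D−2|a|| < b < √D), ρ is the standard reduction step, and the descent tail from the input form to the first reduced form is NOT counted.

D = 20, ⌊√D⌋ = 4
river: ρ → (-1,4,1)
river: ρ → (1,4,-1)
ρ-cycle length = 2 (tail of 0 descent steps not counted)

2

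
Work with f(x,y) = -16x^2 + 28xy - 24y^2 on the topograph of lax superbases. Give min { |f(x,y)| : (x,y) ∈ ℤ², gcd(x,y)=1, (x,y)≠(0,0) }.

translate: b→4 (≡-28 mod 32), so (16,-28,24)→(16,4,12)
flip: (16,4,12)→(12,-4,16)
reduced (well bottom): (12,-4,16) with a≤c, −a<b≤a
well minimum |f| = |-12| = 12 (negative-definite)

12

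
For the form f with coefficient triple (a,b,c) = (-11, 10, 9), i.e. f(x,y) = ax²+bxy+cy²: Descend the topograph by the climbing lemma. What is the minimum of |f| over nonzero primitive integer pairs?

river: ρ → (9,8,-12)
river: ρ → (-12,16,5)
river: ρ → (5,14,-15)
river: ρ → (-15,16,4)
river: ρ → (4,16,-15)
river: ρ → (-15,14,5)
river: ρ → (5,16,-12)
river: ρ → (-12,8,9)
river: ρ → (9,10,-11)
river: ρ → (-11,12,8)
river: ρ → (8,20,-3)
river: ρ → (-3,22,1)
river: ρ → (1,22,-3)
river: ρ → (-3,20,8)
river: ρ → (8,12,-11)
river: ρ → (-11,10,9)
closes: descent 0, river 16
min |a| on river = 1

1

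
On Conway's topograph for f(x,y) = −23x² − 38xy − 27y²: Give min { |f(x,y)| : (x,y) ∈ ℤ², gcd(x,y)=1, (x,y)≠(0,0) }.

translate: b→-8 (≡38 mod 46), so (23,38,27)→(23,-8,12)
flip: (23,-8,12)→(12,8,23)
reduced (well bottom): (12,8,23) with a≤c, −a<b≤a
well minimum |f| = |-12| = 12 (negative-definite)

12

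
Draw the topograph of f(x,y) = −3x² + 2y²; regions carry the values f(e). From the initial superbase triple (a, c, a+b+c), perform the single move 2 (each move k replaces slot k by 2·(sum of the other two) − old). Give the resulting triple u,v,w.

start (-3,2,-1) = (f(1,0),f(0,1),f(1,1))
replace slot 2: 2·((-3)+(-1)) − 2 = -10 → (-3,-10,-1)

-3,-10,-1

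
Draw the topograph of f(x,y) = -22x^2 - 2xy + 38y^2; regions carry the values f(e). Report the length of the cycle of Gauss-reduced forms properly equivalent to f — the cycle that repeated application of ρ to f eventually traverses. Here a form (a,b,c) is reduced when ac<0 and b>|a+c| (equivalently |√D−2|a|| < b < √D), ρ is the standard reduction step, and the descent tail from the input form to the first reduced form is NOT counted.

D = 3348, ⌊√D⌋ = 57
descent: ρ → (38,2,-22)
descent: ρ → (-22,42,18)  [lands on river]
river: ρ → (18,30,-34)
river: ρ → (-34,38,14)
river: ρ → (14,46,-22)
ρ-cycle length = 4 (tail of 2 descent steps not counted)

4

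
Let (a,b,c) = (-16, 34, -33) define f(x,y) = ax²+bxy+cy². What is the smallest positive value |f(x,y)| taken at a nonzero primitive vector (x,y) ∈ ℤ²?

translate: b→-2 (≡-34 mod 32), so (16,-34,33)→(16,-2,15)
flip: (16,-2,15)→(15,2,16)
reduced (well bottom): (15,2,16) with a≤c, −a<b≤a
well minimum |f| = |-15| = 15 (negative-definite)

15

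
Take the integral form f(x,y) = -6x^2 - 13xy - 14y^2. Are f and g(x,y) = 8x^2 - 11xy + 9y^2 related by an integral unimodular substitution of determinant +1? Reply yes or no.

D₁ = -167, D₂ = -167
f is negative-definite; reduce −f:
−f: translate: b→1 (≡13 mod 12), so (6,13,14)→(6,1,7)
−f: reduced (well bottom): (6,1,7) with a≤c, −a<b≤a
flip sign back: reduced form of f is (-6,-1,-7)
g: translate: b→5 (≡-11 mod 16), so (8,-11,9)→(8,5,6)
g: flip: (8,5,6)→(6,-5,8)
g: reduced (well bottom): (6,-5,8) with a≤c, −a<b≤a
reduced forms (-6, -1, -7) vs (6, -5, 8) ⇒ inequivalent

no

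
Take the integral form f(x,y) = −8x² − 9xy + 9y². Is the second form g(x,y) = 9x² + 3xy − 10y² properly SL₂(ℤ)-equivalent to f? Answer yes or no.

D₁ = 369, D₂ = 369
river cycle of f (length 16): (9, 9, -8), (-8, 7, 10), (10, 13, -5), (-5, 17, 4), (4, 15, -9), (-9, 3, 10), (10, 17, -2), (-2, 19, 1), (1, 19, -2), (-2, 17, 10), … (6 more)
river cycle of g (length 16): (-10, 17, 2), (2, 19, -1), (-1, 19, 2), (2, 17, -10), (-10, 3, 9), (9, 15, -4), (-4, 17, 5), (5, 13, -10), (-10, 7, 8), (8, 9, -9), … (6 more)
cycles differ ⇒ inequivalent

no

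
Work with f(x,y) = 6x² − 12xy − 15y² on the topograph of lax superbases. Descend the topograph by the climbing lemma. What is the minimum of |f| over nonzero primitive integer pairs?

descent: ρ → (-15,12,6)  [lands on river]
river: ρ → (6,12,-15)
river: ρ → (-15,18,3)
river: ρ → (3,18,-15)
closes: descent 1, river 4
min |a| on river = 3

3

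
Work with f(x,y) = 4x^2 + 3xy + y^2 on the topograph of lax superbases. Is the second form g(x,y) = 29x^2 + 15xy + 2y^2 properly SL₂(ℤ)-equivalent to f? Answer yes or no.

D₁ = -7, D₂ = -7
f: flip: (4,3,1)→(1,-3,4)
f: translate: b→1 (≡-3 mod 2), so (1,-3,4)→(1,1,2)
f: reduced (well bottom): (1,1,2) with a≤c, −a<b≤a
g: flip: (29,15,2)→(2,-15,29)
g: translate: b→1 (≡-15 mod 4), so (2,-15,29)→(2,1,1)
g: flip: (2,1,1)→(1,-1,2)
g: translate: b→1 (≡-1 mod 2), so (1,-1,2)→(1,1,2)
g: reduced (well bottom): (1,1,2) with a≤c, −a<b≤a
reduced forms (1, 1, 2) vs (1, 1, 2) ⇒ equivalent

yes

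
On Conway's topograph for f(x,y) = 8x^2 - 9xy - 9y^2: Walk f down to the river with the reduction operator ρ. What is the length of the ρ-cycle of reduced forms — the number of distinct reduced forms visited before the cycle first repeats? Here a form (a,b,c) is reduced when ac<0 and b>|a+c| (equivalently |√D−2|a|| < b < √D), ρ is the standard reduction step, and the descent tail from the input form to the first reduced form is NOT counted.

D = 369, ⌊√D⌋ = 19
descent: ρ → (-9,9,8)  [lands on river]
river: ρ → (8,7,-10)
river: ρ → (-10,13,5)
river: ρ → (5,17,-4)
river: ρ → (-4,15,9)
river: ρ → (9,3,-10)
river: ρ → (-10,17,2)
river: ρ → (2,19,-1)
river: ρ → (-1,19,2)
river: ρ → (2,17,-10)
river: ρ → (-10,3,9)
river: ρ → (9,15,-4)
river: ρ → (-4,17,5)
river: ρ → (5,13,-10)
river: ρ → (-10,7,8)
river: ρ → (8,9,-9)
ρ-cycle length = 16 (tail of 1 descent step not counted)

16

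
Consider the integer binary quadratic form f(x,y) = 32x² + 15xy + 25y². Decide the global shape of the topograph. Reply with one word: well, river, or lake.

D = b²−4ac = 15² − 4·32·25 = -2975
D < 0 ⇒ definite ⇒ every region one sign ⇒ single well

well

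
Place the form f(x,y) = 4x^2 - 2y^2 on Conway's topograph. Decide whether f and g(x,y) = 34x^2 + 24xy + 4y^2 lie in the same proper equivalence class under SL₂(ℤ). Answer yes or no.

D₁ = 32, D₂ = 32
river cycle of f (length 2): (-2, 4, 2), (2, 4, -2)
river cycle of g (length 2): (-2, 4, 2), (2, 4, -2)
cycles coincide ⇒ equivalent

yes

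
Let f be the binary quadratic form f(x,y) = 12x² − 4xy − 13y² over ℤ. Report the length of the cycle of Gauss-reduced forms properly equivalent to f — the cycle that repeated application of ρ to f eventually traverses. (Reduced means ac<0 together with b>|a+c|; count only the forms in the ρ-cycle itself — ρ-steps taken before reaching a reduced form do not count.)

D = 640, ⌊√D⌋ = 25
descent: ρ → (-13,4,12)  [lands on river]
river: ρ → (12,20,-5)
river: ρ → (-5,20,12)
river: ρ → (12,4,-13)
river: ρ → (-13,22,3)
river: ρ → (3,20,-20)
river: ρ → (-20,20,3)
river: ρ → (3,22,-13)
ρ-cycle length = 8 (tail of 1 descent step not counted)

8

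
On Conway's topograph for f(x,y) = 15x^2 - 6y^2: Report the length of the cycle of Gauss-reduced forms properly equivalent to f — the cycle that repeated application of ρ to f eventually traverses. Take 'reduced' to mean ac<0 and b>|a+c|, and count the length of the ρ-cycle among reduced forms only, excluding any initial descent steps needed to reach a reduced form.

D = 360, ⌊√D⌋ = 18
descent: ρ → (-6,12,9)  [lands on river]
river: ρ → (9,6,-9)
river: ρ → (-9,12,6)
river: ρ → (6,12,-9)
river: ρ → (-9,6,9)
river: ρ → (9,12,-6)
ρ-cycle length = 6 (tail of 1 descent step not counted)

6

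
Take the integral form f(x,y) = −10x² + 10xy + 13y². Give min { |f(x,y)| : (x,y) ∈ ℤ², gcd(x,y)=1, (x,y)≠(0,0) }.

river: ρ → (13,16,-7)
river: ρ → (-7,12,17)
river: ρ → (17,22,-2)
river: ρ → (-2,22,17)
river: ρ → (17,12,-7)
river: ρ → (-7,16,13)
river: ρ → (13,10,-10)
river: ρ → (-10,10,13)
closes: descent 0, river 8
min |a| on river = 2

2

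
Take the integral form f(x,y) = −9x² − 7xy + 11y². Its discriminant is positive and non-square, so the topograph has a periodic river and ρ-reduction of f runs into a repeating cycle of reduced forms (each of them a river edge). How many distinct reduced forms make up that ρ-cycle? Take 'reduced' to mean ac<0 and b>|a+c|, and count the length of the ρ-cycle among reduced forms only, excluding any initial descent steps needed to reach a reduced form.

D = 445, ⌊√D⌋ = 21
descent: ρ → (11,7,-9)  [lands on river]
river: ρ → (-9,11,9)
river: ρ → (9,7,-11)
river: ρ → (-11,15,5)
river: ρ → (5,15,-11)
river: ρ → (-11,7,9)
river: ρ → (9,11,-9)
river: ρ → (-9,7,11)
river: ρ → (11,15,-5)
river: ρ → (-5,15,11)
ρ-cycle length = 10 (tail of 1 descent step not counted)

10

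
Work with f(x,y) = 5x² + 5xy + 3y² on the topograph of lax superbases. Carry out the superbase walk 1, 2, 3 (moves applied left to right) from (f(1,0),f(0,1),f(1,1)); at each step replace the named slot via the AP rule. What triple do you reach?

start (5,3,13) = (f(1,0),f(0,1),f(1,1))
replace slot 1: 2·(3+13) − 5 = 27 → (27,3,13)
replace slot 2: 2·(27+13) − 3 = 77 → (27,77,13)
replace slot 3: 2·(27+77) − 13 = 195 → (27,77,195)

27,77,195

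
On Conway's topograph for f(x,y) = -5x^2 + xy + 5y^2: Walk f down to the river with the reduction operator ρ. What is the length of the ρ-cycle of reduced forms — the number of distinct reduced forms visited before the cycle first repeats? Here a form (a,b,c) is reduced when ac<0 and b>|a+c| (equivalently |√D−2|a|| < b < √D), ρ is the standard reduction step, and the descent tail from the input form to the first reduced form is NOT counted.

D = 101, ⌊√D⌋ = 10
river: ρ → (5,9,-1)
river: ρ → (-1,9,5)
river: ρ → (5,1,-5)
river: ρ → (-5,9,1)
river: ρ → (1,9,-5)
river: ρ → (-5,1,5)
ρ-cycle length = 6 (tail of 0 descent steps not counted)

6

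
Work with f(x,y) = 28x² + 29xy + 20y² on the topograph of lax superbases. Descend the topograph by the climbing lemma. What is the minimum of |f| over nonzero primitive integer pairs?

translate: b→-27 (≡29 mod 56), so (28,29,20)→(28,-27,19)
flip: (28,-27,19)→(19,27,28)
translate: b→-11 (≡27 mod 38), so (19,27,28)→(19,-11,20)
reduced (well bottom): (19,-11,20) with a≤c, −a<b≤a
well minimum = a = 19

19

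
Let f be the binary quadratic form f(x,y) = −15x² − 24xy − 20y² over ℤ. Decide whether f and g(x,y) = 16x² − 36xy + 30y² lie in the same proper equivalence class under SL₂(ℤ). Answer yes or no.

D₁ = -624, D₂ = -624
f is negative-definite; reduce −f:
−f: translate: b→-6 (≡24 mod 30), so (15,24,20)→(15,-6,11)
−f: flip: (15,-6,11)→(11,6,15)
−f: reduced (well bottom): (11,6,15) with a≤c, −a<b≤a
flip sign back: reduced form of f is (-11,-6,-15)
g: translate: b→-4 (≡-36 mod 32), so (16,-36,30)→(16,-4,10)
g: flip: (16,-4,10)→(10,4,16)
g: reduced (well bottom): (10,4,16) with a≤c, −a<b≤a
reduced forms (-11, -6, -15) vs (10, 4, 16) ⇒ inequivalent

no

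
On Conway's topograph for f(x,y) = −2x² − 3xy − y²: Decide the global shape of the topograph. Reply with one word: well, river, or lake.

D = b²−4ac = (-3)² − 4·(-2)·(-1) = 1
D = 1² is a perfect square ⇒ form factors over ℤ ⇒ lakes

lake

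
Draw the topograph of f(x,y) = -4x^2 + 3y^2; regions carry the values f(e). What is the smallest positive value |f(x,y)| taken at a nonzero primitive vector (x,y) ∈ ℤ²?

descent: ρ → (3,6,-1)  [lands on river]
river: ρ → (-1,6,3)
closes: descent 1, river 2
min |a| on river = 1

1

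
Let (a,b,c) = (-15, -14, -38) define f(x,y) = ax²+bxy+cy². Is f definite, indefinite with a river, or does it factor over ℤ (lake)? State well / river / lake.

D = b²−4ac = (-14)² − 4·(-15)·(-38) = -2084
D < 0 ⇒ definite ⇒ every region one sign ⇒ single well

well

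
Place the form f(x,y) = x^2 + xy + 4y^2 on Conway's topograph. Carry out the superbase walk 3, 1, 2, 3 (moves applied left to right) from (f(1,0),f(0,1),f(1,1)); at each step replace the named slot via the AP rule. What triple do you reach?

start (1,4,6) = (f(1,0),f(0,1),f(1,1))
replace slot 3: 2·(1+4) − 6 = 4 → (1,4,4)
replace slot 1: 2·(4+4) − 1 = 15 → (15,4,4)
replace slot 2: 2·(15+4) − 4 = 34 → (15,34,4)
replace slot 3: 2·(15+34) − 4 = 94 → (15,34,94)

15,34,94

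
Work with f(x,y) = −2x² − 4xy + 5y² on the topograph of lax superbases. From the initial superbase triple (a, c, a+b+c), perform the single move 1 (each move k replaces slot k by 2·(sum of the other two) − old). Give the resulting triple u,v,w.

start (-2,5,-1) = (f(1,0),f(0,1),f(1,1))
replace slot 1: 2·(5+(-1)) − (-2) = 10 → (10,5,-1)

10,5,-1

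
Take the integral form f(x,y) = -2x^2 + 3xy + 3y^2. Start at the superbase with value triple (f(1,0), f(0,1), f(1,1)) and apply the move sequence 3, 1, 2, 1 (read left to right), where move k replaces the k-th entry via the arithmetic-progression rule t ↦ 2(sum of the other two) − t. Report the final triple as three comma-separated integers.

start (-2,3,4) = (f(1,0),f(0,1),f(1,1))
replace slot 3: 2·((-2)+3) − 4 = -2 → (-2,3,-2)
replace slot 1: 2·(3+(-2)) − (-2) = 4 → (4,3,-2)
replace slot 2: 2·(4+(-2)) − 3 = 1 → (4,1,-2)
replace slot 1: 2·(1+(-2)) − 4 = -6 → (-6,1,-2)

-6,1,-2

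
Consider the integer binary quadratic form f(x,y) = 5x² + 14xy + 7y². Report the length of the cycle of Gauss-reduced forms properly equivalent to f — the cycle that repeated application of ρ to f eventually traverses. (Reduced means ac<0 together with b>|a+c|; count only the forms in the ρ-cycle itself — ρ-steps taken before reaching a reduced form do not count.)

D = 56, ⌊√D⌋ = 7
descent: ρ → (7,0,-2)
descent: ρ → (-2,4,5)  [lands on river]
river: ρ → (5,6,-1)
river: ρ → (-1,6,5)
river: ρ → (5,4,-2)
ρ-cycle length = 4 (tail of 2 descent steps not counted)

4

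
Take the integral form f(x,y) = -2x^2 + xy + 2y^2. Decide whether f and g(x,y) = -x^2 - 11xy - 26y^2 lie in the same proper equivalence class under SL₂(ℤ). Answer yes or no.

D₁ = 17, D₂ = 17
river cycle of f (length 6): (2, 3, -1), (-1, 3, 2), (2, 1, -2), (-2, 3, 1), (1, 3, -2), (-2, 1, 2)
river cycle of g (length 6): (-1, 3, 2), (2, 1, -2), (-2, 3, 1), (1, 3, -2), (-2, 1, 2), (2, 3, -1)
cycles coincide ⇒ equivalent

yes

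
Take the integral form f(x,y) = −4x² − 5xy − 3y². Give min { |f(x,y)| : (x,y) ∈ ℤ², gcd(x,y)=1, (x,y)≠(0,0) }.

translate: b→-3 (≡5 mod 8), so (4,5,3)→(4,-3,2)
flip: (4,-3,2)→(2,3,4)
translate: b→-1 (≡3 mod 4), so (2,3,4)→(2,-1,3)
reduced (well bottom): (2,-1,3) with a≤c, −a<b≤a
well minimum |f| = |-2| = 2 (negative-definite)

2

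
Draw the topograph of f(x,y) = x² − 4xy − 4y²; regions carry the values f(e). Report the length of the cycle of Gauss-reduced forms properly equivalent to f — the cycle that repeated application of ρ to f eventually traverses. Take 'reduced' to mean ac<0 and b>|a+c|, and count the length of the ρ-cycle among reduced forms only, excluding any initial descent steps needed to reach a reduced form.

D = 32, ⌊√D⌋ = 5
descent: ρ → (-4,4,1)  [lands on river]
river: ρ → (1,4,-4)
ρ-cycle length = 2 (tail of 1 descent step not counted)

2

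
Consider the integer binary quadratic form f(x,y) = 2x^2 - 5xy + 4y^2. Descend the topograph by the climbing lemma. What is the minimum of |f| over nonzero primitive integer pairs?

translate: b→-1 (≡-5 mod 4), so (2,-5,4)→(2,-1,1)
flip: (2,-1,1)→(1,1,2)
reduced (well bottom): (1,1,2) with a≤c, −a<b≤a
well minimum = a = 1

1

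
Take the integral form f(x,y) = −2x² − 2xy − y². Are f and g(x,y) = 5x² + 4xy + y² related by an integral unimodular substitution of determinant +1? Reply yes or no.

D₁ = -4, D₂ = -4
f is negative-definite; reduce −f:
−f: flip: (2,2,1)→(1,-2,2)
−f: translate: b→0 (≡-2 mod 2), so (1,-2,2)→(1,0,1)
−f: reduced (well bottom): (1,0,1) with a≤c, −a<b≤a
flip sign back: reduced form of f is (-1,0,-1)
g: flip: (5,4,1)→(1,-4,5)
g: translate: b→0 (≡-4 mod 2), so (1,-4,5)→(1,0,1)
g: reduced (well bottom): (1,0,1) with a≤c, −a<b≤a
reduced forms (-1, 0, -1) vs (1, 0, 1) ⇒ inequivalent

no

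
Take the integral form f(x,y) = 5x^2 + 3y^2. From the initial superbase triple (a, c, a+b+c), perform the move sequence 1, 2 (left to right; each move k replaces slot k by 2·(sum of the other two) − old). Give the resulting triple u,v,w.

start (5,3,8) = (f(1,0),f(0,1),f(1,1))
replace slot 1: 2·(3+8) − 5 = 17 → (17,3,8)
replace slot 2: 2·(17+8) − 3 = 47 → (17,47,8)

17,47,8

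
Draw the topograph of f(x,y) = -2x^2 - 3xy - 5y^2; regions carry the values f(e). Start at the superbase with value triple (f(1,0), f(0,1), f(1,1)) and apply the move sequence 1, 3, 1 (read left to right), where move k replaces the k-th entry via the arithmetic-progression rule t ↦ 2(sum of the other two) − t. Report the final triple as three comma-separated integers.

start (-2,-5,-10) = (f(1,0),f(0,1),f(1,1))
replace slot 1: 2·((-5)+(-10)) − (-2) = -28 → (-28,-5,-10)
replace slot 3: 2·((-28)+(-5)) − (-10) = -56 → (-28,-5,-56)
replace slot 1: 2·((-5)+(-56)) − (-28) = -94 → (-94,-5,-56)

-94,-5,-56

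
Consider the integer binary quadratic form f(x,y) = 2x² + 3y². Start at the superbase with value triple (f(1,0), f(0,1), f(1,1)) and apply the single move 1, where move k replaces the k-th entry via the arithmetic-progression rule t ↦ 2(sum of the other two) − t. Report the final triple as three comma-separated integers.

start (2,3,5) = (f(1,0),f(0,1),f(1,1))
replace slot 1: 2·(3+5) − 2 = 14 → (14,3,5)

14,3,5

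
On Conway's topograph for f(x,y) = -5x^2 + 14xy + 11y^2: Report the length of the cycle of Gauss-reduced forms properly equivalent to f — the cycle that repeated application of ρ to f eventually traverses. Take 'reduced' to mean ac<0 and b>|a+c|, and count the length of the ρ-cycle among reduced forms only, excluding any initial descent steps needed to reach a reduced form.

D = 416, ⌊√D⌋ = 20
river: ρ → (11,8,-8)
river: ρ → (-8,8,11)
river: ρ → (11,14,-5)
river: ρ → (-5,16,8)
river: ρ → (8,16,-5)
river: ρ → (-5,14,11)
ρ-cycle length = 6 (tail of 0 descent steps not counted)

6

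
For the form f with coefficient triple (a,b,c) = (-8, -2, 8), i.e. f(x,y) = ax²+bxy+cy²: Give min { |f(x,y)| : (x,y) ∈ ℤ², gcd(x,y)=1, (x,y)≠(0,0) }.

descent: ρ → (8,2,-8)  [lands on river]
river: ρ → (-8,14,2)
river: ρ → (2,14,-8)
river: ρ → (-8,2,8)
river: ρ → (8,14,-2)
river: ρ → (-2,14,8)
closes: descent 1, river 6
min |a| on river = 2

2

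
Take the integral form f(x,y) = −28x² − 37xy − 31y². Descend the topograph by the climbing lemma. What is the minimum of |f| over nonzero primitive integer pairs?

translate: b→-19 (≡37 mod 56), so (28,37,31)→(28,-19,22)
flip: (28,-19,22)→(22,19,28)
reduced (well bottom): (22,19,28) with a≤c, −a<b≤a
well minimum |f| = |-22| = 22 (negative-definite)

22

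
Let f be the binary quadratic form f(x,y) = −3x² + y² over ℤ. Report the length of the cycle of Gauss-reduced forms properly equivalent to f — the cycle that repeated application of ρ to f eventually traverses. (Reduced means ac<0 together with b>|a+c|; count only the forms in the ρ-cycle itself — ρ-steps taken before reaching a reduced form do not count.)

D = 12, ⌊√D⌋ = 3
descent: ρ → (1,2,-2)  [lands on river]
river: ρ → (-2,2,1)
ρ-cycle length = 2 (tail of 1 descent step not counted)

2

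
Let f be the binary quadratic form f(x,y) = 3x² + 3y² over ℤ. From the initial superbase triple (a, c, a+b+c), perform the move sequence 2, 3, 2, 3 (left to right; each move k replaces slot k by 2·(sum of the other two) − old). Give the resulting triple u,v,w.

start (3,3,6) = (f(1,0),f(0,1),f(1,1))
replace slot 2: 2·(3+6) − 3 = 15 → (3,15,6)
replace slot 3: 2·(3+15) − 6 = 30 → (3,15,30)
replace slot 2: 2·(3+30) − 15 = 51 → (3,51,30)
replace slot 3: 2·(3+51) − 30 = 78 → (3,51,78)

3,51,78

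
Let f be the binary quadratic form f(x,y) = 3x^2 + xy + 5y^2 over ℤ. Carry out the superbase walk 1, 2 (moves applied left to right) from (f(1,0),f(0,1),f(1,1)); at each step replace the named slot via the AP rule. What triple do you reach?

start (3,5,9) = (f(1,0),f(0,1),f(1,1))
replace slot 1: 2·(5+9) − 3 = 25 → (25,5,9)
replace slot 2: 2·(25+9) − 5 = 63 → (25,63,9)

25,63,9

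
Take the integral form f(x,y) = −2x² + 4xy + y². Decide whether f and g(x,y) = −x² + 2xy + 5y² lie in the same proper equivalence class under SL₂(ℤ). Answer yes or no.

D₁ = 24, D₂ = 24
river cycle of f (length 2): (1, 4, -2), (-2, 4, 1)
river cycle of g (length 2): (-1, 4, 2), (2, 4, -1)
cycles differ ⇒ inequivalent

no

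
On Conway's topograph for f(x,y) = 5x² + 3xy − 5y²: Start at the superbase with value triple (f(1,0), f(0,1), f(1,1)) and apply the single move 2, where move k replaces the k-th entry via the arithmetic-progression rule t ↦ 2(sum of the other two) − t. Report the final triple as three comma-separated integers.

start (5,-5,3) = (f(1,0),f(0,1),f(1,1))
replace slot 2: 2·(5+3) − (-5) = 21 → (5,21,3)

5,21,3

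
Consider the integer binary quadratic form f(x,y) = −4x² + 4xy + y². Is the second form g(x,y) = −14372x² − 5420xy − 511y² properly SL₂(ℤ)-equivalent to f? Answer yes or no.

D₁ = 32, D₂ = 32
river cycle of f (length 2): (1, 4, -4), (-4, 4, 1)
river cycle of g (length 2): (-4, 4, 1), (1, 4, -4)
cycles coincide ⇒ equivalent

yes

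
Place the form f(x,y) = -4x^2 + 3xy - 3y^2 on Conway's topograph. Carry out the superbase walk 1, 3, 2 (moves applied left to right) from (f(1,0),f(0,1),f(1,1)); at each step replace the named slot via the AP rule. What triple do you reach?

start (-4,-3,-4) = (f(1,0),f(0,1),f(1,1))
replace slot 1: 2·((-3)+(-4)) − (-4) = -10 → (-10,-3,-4)
replace slot 3: 2·((-10)+(-3)) − (-4) = -22 → (-10,-3,-22)
replace slot 2: 2·((-10)+(-22)) − (-3) = -61 → (-10,-61,-22)

-10,-61,-22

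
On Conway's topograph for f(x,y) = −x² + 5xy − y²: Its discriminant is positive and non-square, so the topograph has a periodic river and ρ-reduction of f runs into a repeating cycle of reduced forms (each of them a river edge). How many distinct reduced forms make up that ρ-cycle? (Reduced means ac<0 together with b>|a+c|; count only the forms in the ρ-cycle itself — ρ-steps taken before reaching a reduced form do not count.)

D = 21, ⌊√D⌋ = 4
descent: ρ → (-1,3,3)  [lands on river]
river: ρ → (3,3,-1)
ρ-cycle length = 2 (tail of 1 descent step not counted)

2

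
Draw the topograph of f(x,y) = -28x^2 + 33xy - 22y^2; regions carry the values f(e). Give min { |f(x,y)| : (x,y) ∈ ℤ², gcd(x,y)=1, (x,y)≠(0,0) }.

translate: b→23 (≡-33 mod 56), so (28,-33,22)→(28,23,17)
flip: (28,23,17)→(17,-23,28)
translate: b→11 (≡-23 mod 34), so (17,-23,28)→(17,11,22)
reduced (well bottom): (17,11,22) with a≤c, −a<b≤a
well minimum |f| = |-17| = 17 (negative-definite)

17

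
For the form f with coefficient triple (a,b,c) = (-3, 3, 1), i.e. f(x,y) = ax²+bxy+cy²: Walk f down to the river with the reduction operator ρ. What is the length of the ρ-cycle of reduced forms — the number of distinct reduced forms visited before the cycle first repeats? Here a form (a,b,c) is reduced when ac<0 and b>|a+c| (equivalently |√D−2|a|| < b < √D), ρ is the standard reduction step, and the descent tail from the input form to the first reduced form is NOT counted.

D = 21, ⌊√D⌋ = 4
river: ρ → (1,3,-3)
river: ρ → (-3,3,1)
ρ-cycle length = 2 (tail of 0 descent steps not counted)

2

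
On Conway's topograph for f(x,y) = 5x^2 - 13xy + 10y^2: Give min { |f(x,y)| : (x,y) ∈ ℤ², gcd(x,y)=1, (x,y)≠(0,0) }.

translate: b→-3 (≡-13 mod 10), so (5,-13,10)→(5,-3,2)
flip: (5,-3,2)→(2,3,5)
translate: b→-1 (≡3 mod 4), so (2,3,5)→(2,-1,4)
reduced (well bottom): (2,-1,4) with a≤c, −a<b≤a
well minimum = a = 2

2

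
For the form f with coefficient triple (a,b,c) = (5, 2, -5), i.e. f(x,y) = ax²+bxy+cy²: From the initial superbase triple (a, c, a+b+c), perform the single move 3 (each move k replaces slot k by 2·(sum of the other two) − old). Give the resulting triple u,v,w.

start (5,-5,2) = (f(1,0),f(0,1),f(1,1))
replace slot 3: 2·(5+(-5)) − 2 = -2 → (5,-5,-2)

5,-5,-2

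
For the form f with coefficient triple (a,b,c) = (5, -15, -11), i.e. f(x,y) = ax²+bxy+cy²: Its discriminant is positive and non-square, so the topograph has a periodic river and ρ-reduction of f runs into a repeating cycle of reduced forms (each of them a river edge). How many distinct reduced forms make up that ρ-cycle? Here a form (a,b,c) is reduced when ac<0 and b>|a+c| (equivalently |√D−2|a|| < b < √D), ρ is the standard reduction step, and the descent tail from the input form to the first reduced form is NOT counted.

D = 445, ⌊√D⌋ = 21
descent: ρ → (-11,15,5)  [lands on river]
river: ρ → (5,15,-11)
river: ρ → (-11,7,9)
river: ρ → (9,11,-9)
river: ρ → (-9,7,11)
river: ρ → (11,15,-5)
river: ρ → (-5,15,11)
river: ρ → (11,7,-9)
river: ρ → (-9,11,9)
river: ρ → (9,7,-11)
ρ-cycle length = 10 (tail of 1 descent step not counted)

10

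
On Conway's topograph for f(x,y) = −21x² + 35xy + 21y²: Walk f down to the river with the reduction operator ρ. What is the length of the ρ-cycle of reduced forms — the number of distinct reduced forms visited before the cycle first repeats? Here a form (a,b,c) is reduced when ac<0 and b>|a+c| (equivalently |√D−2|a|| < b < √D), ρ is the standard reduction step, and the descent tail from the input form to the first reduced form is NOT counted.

D = 2989, ⌊√D⌋ = 54
river: ρ → (21,49,-7)
river: ρ → (-7,49,21)
river: ρ → (21,35,-21)
river: ρ → (-21,49,7)
river: ρ → (7,49,-21)
river: ρ → (-21,35,21)
ρ-cycle length = 6 (tail of 0 descent steps not counted)

6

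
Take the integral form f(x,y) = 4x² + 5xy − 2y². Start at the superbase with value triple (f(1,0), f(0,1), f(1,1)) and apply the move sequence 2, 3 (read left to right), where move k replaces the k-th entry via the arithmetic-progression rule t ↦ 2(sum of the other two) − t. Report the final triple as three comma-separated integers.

start (4,-2,7) = (f(1,0),f(0,1),f(1,1))
replace slot 2: 2·(4+7) − (-2) = 24 → (4,24,7)
replace slot 3: 2·(4+24) − 7 = 49 → (4,24,49)

4,24,49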